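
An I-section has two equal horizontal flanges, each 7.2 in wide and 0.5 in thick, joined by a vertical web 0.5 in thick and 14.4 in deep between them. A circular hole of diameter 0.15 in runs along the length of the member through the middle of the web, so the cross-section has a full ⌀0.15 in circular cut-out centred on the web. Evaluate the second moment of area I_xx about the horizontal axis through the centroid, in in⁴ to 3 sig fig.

Treat the section as a set of non-overlapping primitives; coordinates are from the bounding-box lower-left.
Bottom flange: 7.2 × 0.5, A = 3.6 in², y = 0.25 in, Ī = 0.075 in⁴.
Web: 0.5 × 14.4, A = 7.2 in², y = 7.7 in, Ī = 124.42 in⁴.
Top flange: 7.2 × 0.5, A = 3.6 in², y = 15.15 in, Ī = 0.075 in⁴.
Hole (subtracted): ⌀0.15, A = 0.017671 in², y = 7.7 in, Ī = 0.00002485 in⁴.
By symmetry the centroid is at mid-height, ȳ = 7.7 in.
Transfer each piece to the horizontal axis through the centroid using Ī + A·d² with d = y − 7.7:
  bottom flange: d = -7.45 in → contributes +199.88 in⁴
  web: d = 0 in → contributes +124.42 in⁴
  top flange: d = 7.45 in → contributes +199.88 in⁴
  hole: d = 0 in → contributes −0.00002485 in⁴
Total I = 524.18 in⁴.

I_xx ≈ 524 in⁴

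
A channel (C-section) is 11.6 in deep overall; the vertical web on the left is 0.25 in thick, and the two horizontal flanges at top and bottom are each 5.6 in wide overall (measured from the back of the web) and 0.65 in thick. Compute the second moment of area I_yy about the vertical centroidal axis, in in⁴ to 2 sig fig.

I_yy ≈ 33 in⁴

Split into non-overlapping primitives; take the origin at the lower-left of the bounding box.
Web: 0.25 × 11.6, A = 2.9 in², x = 0.125 in, Ī = 0.0151 in⁴.
Top flange (beyond web): 5.35 × 0.65, A = 3.478 in², x = 2.925 in, Ī = 8.295 in⁴.
Bottom flange (beyond web): 5.35 × 0.65, A = 3.478 in², x = 2.925 in, Ī = 8.295 in⁴.
Centroid: x̄ = ΣA·x / ΣA = 2.101 in.
Transfer each piece to the vertical centroidal axis using Ī + A·d² with d = x − 2.101:
  web: d = -1.976 in → contributes +11.34 in⁴
  top flange (beyond web): d = 0.8239 in → contributes +10.66 in⁴
  bottom flange (beyond web): d = 0.8239 in → contributes +10.66 in⁴
Total I = 32.65 in⁴.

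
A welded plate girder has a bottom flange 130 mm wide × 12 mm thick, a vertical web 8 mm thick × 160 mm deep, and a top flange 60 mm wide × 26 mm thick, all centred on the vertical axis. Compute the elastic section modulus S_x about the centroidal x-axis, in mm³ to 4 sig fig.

Treat the section as a set of non-overlapping primitives; coordinates are from the bounding-box lower-left.
Bottom plate: 130 × 12, A = 1 560 mm², y = 6 mm, Ī = 18 720 mm⁴.
Web plate: 8 × 160, A = 1 280 mm², y = 92 mm, Ī = 2 730 667 mm⁴.
Top plate: 60 × 26, A = 1 560 mm², y = 185 mm, Ī = 87 880 mm⁴.
Centroid: ȳ = ΣA·y / ΣA = 94.4818 mm.
Transfer each piece to the centroidal x-axis using Ī + A·d² with d = y − 94.4818:
  bottom plate: d = -88.4818 mm → contributes +12 232 010 mm⁴
  web plate: d = -2.48182 mm → contributes +2 738 551 mm⁴
  top plate: d = 90.5182 mm → contributes +12 869 804 mm⁴
Total I = 27 840 365 mm⁴.
Extreme fibre distance c = 103.518 mm; S = I/c = 268 942 mm³.

S_x ≈ 2.689 × 10⁵ mm³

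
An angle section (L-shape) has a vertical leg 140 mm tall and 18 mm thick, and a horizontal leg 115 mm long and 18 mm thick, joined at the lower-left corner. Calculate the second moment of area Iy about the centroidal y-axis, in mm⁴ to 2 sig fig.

Split into non-overlapping primitives; take the origin at the lower-left of the bounding box.
Vertical leg: 18 × 140, A = 2 520 mm², x = 9 mm, Ī = 68 040 mm⁴.
Horizontal leg (remainder): 97 × 18, A = 1 746 mm², x = 66.5 mm, Ī = 1 369 010 mm⁴.
Centroid: x̄ = ΣA·x / ΣA = 32.53 mm.
Transfer each piece to the centroidal y-axis using Ī + A·d² with d = x − 32.53:
  vertical leg: d = -23.53 mm → contributes +1 463 711 mm⁴
  horizontal leg (remainder): d = 33.97 mm → contributes +3 383 380 mm⁴
Total I = 4 847 091 mm⁴.

Iy ≈ 4.8 × 10⁶ mm⁴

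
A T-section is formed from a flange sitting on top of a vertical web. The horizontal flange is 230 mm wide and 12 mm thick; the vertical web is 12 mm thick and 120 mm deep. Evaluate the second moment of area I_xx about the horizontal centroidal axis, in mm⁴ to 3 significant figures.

Treat the section as a set of non-overlapping primitives; coordinates are from the bounding-box lower-left.
Flange: 230 × 12, A = 2 760 mm², y = 126 mm, Ī = 33 120 mm⁴.
Web: 12 × 120, A = 1 440 mm², y = 60 mm, Ī = 1 728 000 mm⁴.
Centroid: ȳ = ΣA·y / ΣA = 103.37 mm.
Transfer each piece to the horizontal centroidal axis using Ī + A·d² with d = y − 103.37:
  flange: d = 22.629 mm → contributes +1 446 384 mm⁴
  web: d = -43.371 mm → contributes +4 436 756 mm⁴
Total I = 5 883 141 mm⁴.

I_xx ≈ 5.88 × 10⁶ mm⁴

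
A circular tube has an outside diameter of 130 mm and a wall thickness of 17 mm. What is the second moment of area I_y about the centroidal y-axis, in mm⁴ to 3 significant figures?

I_y ≈ 9.85 × 10⁶ mm⁴

Break the section into simple shapes (no overlaps), measuring from the bottom-left corner of the bounding box.
Outer circle: ⌀130, A = 13 273 mm², x = 65 mm, Ī = 14 019 848 mm⁴.
Bore (subtracted): ⌀96, A = 7238.2 mm², x = 65 mm, Ī = 4 169 220 mm⁴.
By symmetry the centroid is at mid-width, x̄ = 65 mm.
All pieces are centred on the centroidal y-axis, so I = ΣĪ (holes subtracted) = 9 850 628 mm⁴.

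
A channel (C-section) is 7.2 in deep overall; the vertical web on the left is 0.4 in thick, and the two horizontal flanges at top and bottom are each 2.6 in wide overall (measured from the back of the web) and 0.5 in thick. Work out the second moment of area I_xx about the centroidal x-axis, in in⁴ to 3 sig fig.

Break the section into simple shapes (no overlaps), measuring from the bottom-left corner of the bounding box.
Web: 0.4 × 7.2, A = 2.88 in², y = 3.6 in, Ī = 12.442 in⁴.
Top flange (beyond web): 2.2 × 0.5, A = 1.1 in², y = 6.95 in, Ī = 0.022917 in⁴.
Bottom flange (beyond web): 2.2 × 0.5, A = 1.1 in², y = 0.25 in, Ī = 0.022917 in⁴.
By symmetry the centroid is at mid-height, ȳ = 3.6 in.
Transfer each piece to the centroidal x-axis using Ī + A·d² with d = y − 3.6:
  web: d = 0 in → contributes +12.442 in⁴
  top flange (beyond web): d = 3.35 in → contributes +12.368 in⁴
  bottom flange (beyond web): d = -3.35 in → contributes +12.368 in⁴
Total I = 37.177 in⁴.

I_xx ≈ 37.2 in⁴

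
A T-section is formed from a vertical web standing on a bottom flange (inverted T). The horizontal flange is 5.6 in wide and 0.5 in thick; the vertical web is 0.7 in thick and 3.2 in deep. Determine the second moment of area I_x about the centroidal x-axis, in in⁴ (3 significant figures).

I_x ≈ 6.23 in⁴

Treat the section as a set of non-overlapping primitives; coordinates are from the bounding-box lower-left.
Flange: 5.6 × 0.5, A = 2.8 in², y = 0.25 in, Ī = 0.058333 in⁴.
Web: 0.7 × 3.2, A = 2.24 in², y = 2.1 in, Ī = 1.9115 in⁴.
Centroid: ȳ = ΣA·y / ΣA = 1.0722 in.
Transfer each piece to the centroidal x-axis using Ī + A·d² with d = y − 1.0722:
  flange: d = -0.82222 in → contributes +1.9513 in⁴
  web: d = 1.0278 in → contributes +4.2776 in⁴
Total I = 6.2289 in⁴.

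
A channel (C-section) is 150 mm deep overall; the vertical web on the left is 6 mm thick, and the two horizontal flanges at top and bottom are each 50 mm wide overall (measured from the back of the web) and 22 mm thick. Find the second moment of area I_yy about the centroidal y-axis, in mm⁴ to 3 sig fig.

I_yy ≈ 6.99 × 10⁵ mm⁴

Break the section into simple shapes (no overlaps), measuring from the bottom-left corner of the bounding box.
Web: 6 × 150, A = 900 mm², x = 3 mm, Ī = 2 700 mm⁴.
Top flange (beyond web): 44 × 22, A = 968 mm², x = 28 mm, Ī = 156 171 mm⁴.
Bottom flange (beyond web): 44 × 22, A = 968 mm², x = 28 mm, Ī = 156 171 mm⁴.
Centroid: x̄ = ΣA·x / ΣA = 20.066 mm.
Transfer each piece to the centroidal y-axis using Ī + A·d² with d = x − 20.066:
  web: d = -17.066 mm → contributes +264 832 mm⁴
  top flange (beyond web): d = 7.9337 mm → contributes +217 100 mm⁴
  bottom flange (beyond web): d = 7.9337 mm → contributes +217 100 mm⁴
Total I = 699 033 mm⁴.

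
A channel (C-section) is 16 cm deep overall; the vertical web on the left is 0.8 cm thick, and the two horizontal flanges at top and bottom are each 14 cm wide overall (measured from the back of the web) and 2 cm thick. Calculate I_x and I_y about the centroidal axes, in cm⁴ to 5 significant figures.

I_x ≈ 2877.9 cm⁴, I_y ≈ 1272.2 cm⁴

Treat the section as a set of non-overlapping primitives; coordinates are from the bounding-box lower-left.
Web: 0.8 × 16, A = 12.8 cm², y = 8 cm, Ī = 273.0667 cm⁴.
Top flange (beyond web): 13.2 × 2, A = 26.4 cm², y = 15 cm, Ī = 8.8 cm⁴.
Bottom flange (beyond web): 13.2 × 2, A = 26.4 cm², y = 1 cm, Ī = 8.8 cm⁴.
By symmetry the centroid is at mid-height, ȳ = 8 cm.
Transfer each piece to the centroidal x-axis using Ī + A·d² with d = y − 8:
  web: d = 0 cm → contributes +273.0667 cm⁴
  top flange (beyond web): d = 7 cm → contributes +1302.4 cm⁴
  bottom flange (beyond web): d = -7 cm → contributes +1302.4 cm⁴
Total I = 2877.867 cm⁴.
For the y-axis: x̄ = 6.034146 cm.
Repeating about the centroidal y-axis gives I_y = 1272.158 cm⁴.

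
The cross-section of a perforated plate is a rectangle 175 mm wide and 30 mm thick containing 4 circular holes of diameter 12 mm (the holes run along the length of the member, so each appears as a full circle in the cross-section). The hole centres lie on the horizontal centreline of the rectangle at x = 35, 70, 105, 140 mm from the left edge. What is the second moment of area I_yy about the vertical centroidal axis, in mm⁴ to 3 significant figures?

I_yy ≈ 1.27 × 10⁷ mm⁴

Split into non-overlapping primitives; take the origin at the lower-left of the bounding box.
Plate: 175 × 30, A = 5 250 mm², x = 87.5 mm, Ī = 13 398 438 mm⁴.
Hole 1 (subtracted): ⌀12, A = 113.1 mm², x = 35 mm, Ī = 1017.9 mm⁴.
Hole 2 (subtracted): ⌀12, A = 113.1 mm², x = 70 mm, Ī = 1017.9 mm⁴.
Hole 3 (subtracted): ⌀12, A = 113.1 mm², x = 105 mm, Ī = 1017.9 mm⁴.
Hole 4 (subtracted): ⌀12, A = 113.1 mm², x = 140 mm, Ī = 1017.9 mm⁴.
By symmetry the centroid is at mid-width, x̄ = 87.5 mm.
Transfer each piece to the vertical centroidal axis using Ī + A·d² with d = x − 87.5:
  plate: d = 0 mm → contributes +13 398 438 mm⁴
  hole 1: d = -52.5 mm → contributes −312 742 mm⁴
  hole 2: d = -17.5 mm → contributes −35 654 mm⁴
  hole 3: d = 17.5 mm → contributes −35 654 mm⁴
  hole 4: d = 52.5 mm → contributes −312 742 mm⁴
Total I = 12 701 645 mm⁴.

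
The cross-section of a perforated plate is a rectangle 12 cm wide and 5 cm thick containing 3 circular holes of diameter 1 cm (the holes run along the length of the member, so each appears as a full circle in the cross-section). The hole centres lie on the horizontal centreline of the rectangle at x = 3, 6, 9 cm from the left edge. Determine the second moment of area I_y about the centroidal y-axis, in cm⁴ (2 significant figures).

Break the section into simple shapes (no overlaps), measuring from the bottom-left corner of the bounding box.
Plate: 12 × 5, A = 60 cm², x = 6 cm, Ī = 720 cm⁴.
Hole 1 (subtracted): ⌀1, A = 0.7854 cm², x = 3 cm, Ī = 0.04909 cm⁴.
Hole 2 (subtracted): ⌀1, A = 0.7854 cm², x = 6 cm, Ī = 0.04909 cm⁴.
Hole 3 (subtracted): ⌀1, A = 0.7854 cm², x = 9 cm, Ī = 0.04909 cm⁴.
By symmetry the centroid is at mid-width, x̄ = 6 cm.
Transfer each piece to the centroidal y-axis using Ī + A·d² with d = x − 6:
  plate: d = 0 cm → contributes +720 cm⁴
  hole 1: d = -3 cm → contributes −7.118 cm⁴
  hole 2: d = 0 cm → contributes −0.04909 cm⁴
  hole 3: d = 3 cm → contributes −7.118 cm⁴
Total I = 705.7 cm⁴.

I_y ≈ 710 cm⁴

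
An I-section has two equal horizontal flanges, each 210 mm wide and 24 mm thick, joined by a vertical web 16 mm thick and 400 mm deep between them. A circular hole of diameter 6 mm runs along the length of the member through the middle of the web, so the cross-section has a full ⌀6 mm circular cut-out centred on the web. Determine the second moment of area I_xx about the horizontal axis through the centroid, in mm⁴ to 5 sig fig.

I_xx ≈ 5.3885 × 10⁸ mm⁴

Treat the section as a set of non-overlapping primitives; coordinates are from the bounding-box lower-left.
Bottom flange: 210 × 24, A = 5 040 mm², y = 12 mm, Ī = 241 920 mm⁴.
Web: 16 × 400, A = 6 400 mm², y = 224 mm, Ī = 85 333 333 mm⁴.
Top flange: 210 × 24, A = 5 040 mm², y = 436 mm, Ī = 241 920 mm⁴.
Hole (subtracted): ⌀6, A = 28.27433 mm², y = 224 mm, Ī = 63.61725 mm⁴.
By symmetry the centroid is at mid-height, ȳ = 224 mm.
Transfer each piece to the horizontal axis through the centroid using Ī + A·d² with d = y − 224:
  bottom flange: d = -212 mm → contributes +226 759 680 mm⁴
  web: d = 0 mm → contributes +85 333 333 mm⁴
  top flange: d = 212 mm → contributes +226 759 680 mm⁴
  hole: d = 0 mm → contributes −63.61725 mm⁴
Total I = 538 852 630 mm⁴.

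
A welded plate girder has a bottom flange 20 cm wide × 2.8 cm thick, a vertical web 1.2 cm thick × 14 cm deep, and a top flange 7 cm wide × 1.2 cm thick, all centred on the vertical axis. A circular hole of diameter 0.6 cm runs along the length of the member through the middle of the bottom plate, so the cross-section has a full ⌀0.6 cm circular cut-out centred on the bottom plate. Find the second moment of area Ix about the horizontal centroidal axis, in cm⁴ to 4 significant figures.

Break the section into simple shapes (no overlaps), measuring from the bottom-left corner of the bounding box.
Bottom plate: 20 × 2.8, A = 56 cm², y = 1.4 cm, Ī = 36.5867 cm⁴.
Web plate: 1.2 × 14, A = 16.8 cm², y = 9.8 cm, Ī = 274.4 cm⁴.
Top plate: 7 × 1.2, A = 8.4 cm², y = 17.4 cm, Ī = 1.008 cm⁴.
Hole (subtracted): ⌀0.6, A = 0.282743 cm², y = 1.4 cm, Ī = 0.00636173 cm⁴.
Centroid: ȳ = ΣA·y / ΣA = 4.80496 cm.
Transfer each piece to the horizontal centroidal axis using Ī + A·d² with d = y − 4.80496:
  bottom plate: d = -3.40496 cm → contributes +685.837 cm⁴
  web plate: d = 4.99504 cm → contributes +693.567 cm⁴
  top plate: d = 12.595 cm → contributes +1333.54 cm⁴
  hole: d = -3.40496 cm → contributes −3.28442 cm⁴
Total I = 2709.66 cm⁴.

Ix ≈ 2710 cm⁴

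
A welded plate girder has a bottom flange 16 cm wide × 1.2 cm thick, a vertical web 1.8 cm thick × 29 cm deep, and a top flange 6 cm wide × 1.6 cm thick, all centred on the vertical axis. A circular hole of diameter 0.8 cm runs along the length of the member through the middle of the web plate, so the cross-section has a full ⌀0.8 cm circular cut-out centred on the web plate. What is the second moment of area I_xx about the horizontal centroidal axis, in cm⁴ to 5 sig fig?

Treat the section as a set of non-overlapping primitives; coordinates are from the bounding-box lower-left.
Bottom plate: 16 × 1.2, A = 19.2 cm², y = 0.6 cm, Ī = 2.304 cm⁴.
Web plate: 1.8 × 29, A = 52.2 cm², y = 15.7 cm, Ī = 3658.35 cm⁴.
Top plate: 6 × 1.6, A = 9.6 cm², y = 31 cm, Ī = 2.048 cm⁴.
Hole (subtracted): ⌀0.8, A = 0.5026548 cm², y = 15.7 cm, Ī = 0.02010619 cm⁴.
Centroid: ȳ = ΣA·y / ΣA = 13.92305 cm.
Transfer each piece to the horizontal centroidal axis using Ī + A·d² with d = y − 13.92305:
  bottom plate: d = -13.32305 cm → contributes +3410.373 cm⁴
  web plate: d = 1.776953 cm → contributes +3823.175 cm⁴
  top plate: d = 17.07695 cm → contributes +2801.622 cm⁴
  hole: d = 1.776953 cm → contributes −1.60727 cm⁴
Total I = 10033.56 cm⁴.

I_xx ≈ 1.0034 × 10⁴ cm⁴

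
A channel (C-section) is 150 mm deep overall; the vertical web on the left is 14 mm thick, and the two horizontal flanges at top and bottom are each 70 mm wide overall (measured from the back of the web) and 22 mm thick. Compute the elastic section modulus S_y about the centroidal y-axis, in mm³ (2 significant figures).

S_y ≈ 4.7 × 10⁴ mm³

Treat the section as a set of non-overlapping primitives; coordinates are from the bounding-box lower-left.
Web: 14 × 150, A = 2 100 mm², x = 7 mm, Ī = 34 300 mm⁴.
Top flange (beyond web): 56 × 22, A = 1 232 mm², x = 42 mm, Ī = 321 963 mm⁴.
Bottom flange (beyond web): 56 × 22, A = 1 232 mm², x = 42 mm, Ī = 321 963 mm⁴.
Centroid: x̄ = ΣA·x / ΣA = 25.9 mm.
Transfer each piece to the centroidal y-axis using Ī + A·d² with d = x − 25.9:
  web: d = -18.9 mm → contributes +784 100 mm⁴
  top flange (beyond web): d = 16.1 mm → contributes +641 480 mm⁴
  bottom flange (beyond web): d = 16.1 mm → contributes +641 480 mm⁴
Total I = 2 067 060 mm⁴.
Extreme fibre distance c = 44.1 mm; S = I/c = 46 868 mm³.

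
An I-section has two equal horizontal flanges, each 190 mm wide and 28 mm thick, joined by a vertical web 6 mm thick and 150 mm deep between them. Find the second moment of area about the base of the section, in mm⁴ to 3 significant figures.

I_base ≈ 2.09 × 10⁸ mm⁴

Split into non-overlapping primitives; take the origin at the lower-left of the bounding box.
Bottom flange: 190 × 28, A = 5 320 mm², y = 14 mm, Ī = 347 573 mm⁴.
Web: 6 × 150, A = 900 mm², y = 103 mm, Ī = 1 687 500 mm⁴.
Top flange: 190 × 28, A = 5 320 mm², y = 192 mm, Ī = 347 573 mm⁴.
Transfer each piece to the base of the section using Ī + A·d² with d = y − 0:
  bottom flange: d = 14 mm → contributes +1 390 293 mm⁴
  web: d = 103 mm → contributes +11 235 600 mm⁴
  top flange: d = 192 mm → contributes +196 464 053 mm⁴
Total I = 209 089 947 mm⁴.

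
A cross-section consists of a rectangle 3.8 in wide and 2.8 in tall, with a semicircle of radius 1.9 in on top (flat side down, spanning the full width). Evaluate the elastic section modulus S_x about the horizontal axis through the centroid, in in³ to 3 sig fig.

S_x ≈ 10.4 in³

Decompose the section into non-overlapping parts with the origin at the bottom-left of its bounding rectangle.
Rectangular body: 3.8 × 2.8, A = 10.64 in², y = 1.4 in, Ī = 6.9515 in⁴.
Semicircular cap: semicircle r = 1.9, A = 5.6706 in², y = 3.6064 in, Ī = 1.4304 in⁴.
Centroid: ȳ = ΣA·y / ΣA = 2.1671 in.
Transfer each piece to the horizontal axis through the centroid using Ī + A·d² with d = y − 2.1671:
  rectangular body: d = -0.76708 in → contributes +13.212 in⁴
  semicircular cap: d = 1.4393 in → contributes +13.178 in⁴
Total I = 26.39 in⁴.
Extreme fibre distance c = 2.5329 in; S = I/c = 10.419 in³.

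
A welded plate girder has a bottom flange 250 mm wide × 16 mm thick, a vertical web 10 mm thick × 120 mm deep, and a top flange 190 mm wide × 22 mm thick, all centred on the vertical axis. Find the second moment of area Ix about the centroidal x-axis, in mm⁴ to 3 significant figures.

Ix ≈ 4.12 × 10⁷ mm⁴

Treat the section as a set of non-overlapping primitives; coordinates are from the bounding-box lower-left.
Bottom plate: 250 × 16, A = 4 000 mm², y = 8 mm, Ī = 85 333 mm⁴.
Web plate: 10 × 120, A = 1 200 mm², y = 76 mm, Ī = 1 440 000 mm⁴.
Top plate: 190 × 22, A = 4 180 mm², y = 147 mm, Ī = 168 593 mm⁴.
Centroid: ȳ = ΣA·y / ΣA = 78.642 mm.
Transfer each piece to the centroidal x-axis using Ī + A·d² with d = y − 78.642:
  bottom plate: d = -70.642 mm → contributes +20 046 384 mm⁴
  web plate: d = -2.6418 mm → contributes +1 448 375 mm⁴
  top plate: d = 68.358 mm → contributes +19 701 084 mm⁴
Total I = 41 195 843 mm⁴.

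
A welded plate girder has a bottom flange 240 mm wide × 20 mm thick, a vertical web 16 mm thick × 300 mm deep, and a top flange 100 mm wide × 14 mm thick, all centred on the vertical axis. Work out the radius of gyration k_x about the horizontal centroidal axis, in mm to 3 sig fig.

Treat the section as a set of non-overlapping primitives; coordinates are from the bounding-box lower-left.
Bottom plate: 240 × 20, A = 4 800 mm², y = 10 mm, Ī = 160 000 mm⁴.
Web plate: 16 × 300, A = 4 800 mm², y = 170 mm, Ī = 36 000 000 mm⁴.
Top plate: 100 × 14, A = 1 400 mm², y = 327 mm, Ī = 22 867 mm⁴.
Centroid: ȳ = ΣA·y / ΣA = 120.16 mm.
Transfer each piece to the horizontal centroidal axis using Ī + A·d² with d = y − 120.16:
  bottom plate: d = -110.16 mm → contributes +58 412 929 mm⁴
  web plate: d = 49.836 mm → contributes +47 921 583 mm⁴
  top plate: d = 206.84 mm → contributes +59 916 661 mm⁴
Total I = 166 251 172 mm⁴.
Radius of gyration: k = √(I/A) = √(166 251 172 / 11 000) = 122.94 mm.

k_x ≈ 123 mm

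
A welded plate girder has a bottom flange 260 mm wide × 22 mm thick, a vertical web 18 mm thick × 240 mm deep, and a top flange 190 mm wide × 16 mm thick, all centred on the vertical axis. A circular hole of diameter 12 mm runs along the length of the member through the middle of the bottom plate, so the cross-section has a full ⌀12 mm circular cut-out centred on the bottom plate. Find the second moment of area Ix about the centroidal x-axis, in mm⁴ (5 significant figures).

Ix ≈ 1.5786 × 10⁸ mm⁴

Split into non-overlapping primitives; take the origin at the lower-left of the bounding box.
Bottom plate: 260 × 22, A = 5 720 mm², y = 11 mm, Ī = 230706.7 mm⁴.
Web plate: 18 × 240, A = 4 320 mm², y = 142 mm, Ī = 20 736 000 mm⁴.
Top plate: 190 × 16, A = 3 040 mm², y = 270 mm, Ī = 64853.33 mm⁴.
Hole (subtracted): ⌀12, A = 113.0973 mm², y = 11 mm, Ī = 1017.876 mm⁴.
Centroid: ȳ = ΣA·y / ΣA = 115.3642 mm.
Transfer each piece to the centroidal x-axis using Ī + A·d² with d = y − 115.3642:
  bottom plate: d = -104.3642 mm → contributes +62 532 257 mm⁴
  web plate: d = 26.63583 mm → contributes +23 800 900 mm⁴
  top plate: d = 154.6358 mm → contributes +72 758 065 mm⁴
  hole: d = -104.3642 mm → contributes −1 232 860 mm⁴
Total I = 157 858 362 mm⁴.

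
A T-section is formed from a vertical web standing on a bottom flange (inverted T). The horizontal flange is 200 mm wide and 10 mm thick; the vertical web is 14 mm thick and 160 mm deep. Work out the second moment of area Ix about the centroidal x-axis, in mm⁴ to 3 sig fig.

Decompose the section into non-overlapping parts with the origin at the bottom-left of its bounding rectangle.
Flange: 200 × 10, A = 2 000 mm², y = 5 mm, Ī = 16 667 mm⁴.
Web: 14 × 160, A = 2 240 mm², y = 90 mm, Ī = 4 778 667 mm⁴.
Centroid: ȳ = ΣA·y / ΣA = 49.906 mm.
Transfer each piece to the centroidal x-axis using Ī + A·d² with d = y − 49.906:
  flange: d = -44.906 mm → contributes +4 049 703 mm⁴
  web: d = 40.094 mm → contributes +8 379 592 mm⁴
Total I = 12 429 296 mm⁴.

Ix ≈ 1.24 × 10⁷ mm⁴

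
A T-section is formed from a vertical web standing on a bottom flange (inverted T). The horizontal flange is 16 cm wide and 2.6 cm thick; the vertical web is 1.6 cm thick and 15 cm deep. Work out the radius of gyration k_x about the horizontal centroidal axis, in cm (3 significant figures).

k_x ≈ 5.02 cm

Decompose the section into non-overlapping parts with the origin at the bottom-left of its bounding rectangle.
Flange: 16 × 2.6, A = 41.6 cm², y = 1.3 cm, Ī = 23.435 cm⁴.
Web: 1.6 × 15, A = 24 cm², y = 10.1 cm, Ī = 450 cm⁴.
Centroid: ȳ = ΣA·y / ΣA = 4.5195 cm.
Transfer each piece to the horizontal centroidal axis using Ī + A·d² with d = y − 4.5195:
  flange: d = -3.2195 cm → contributes +454.63 cm⁴
  web: d = 5.5805 cm → contributes +1197.4 cm⁴
Total I = 1 652 cm⁴.
Radius of gyration: k = √(I/A) = √(1 652 / 65.6) = 5.0183 cm.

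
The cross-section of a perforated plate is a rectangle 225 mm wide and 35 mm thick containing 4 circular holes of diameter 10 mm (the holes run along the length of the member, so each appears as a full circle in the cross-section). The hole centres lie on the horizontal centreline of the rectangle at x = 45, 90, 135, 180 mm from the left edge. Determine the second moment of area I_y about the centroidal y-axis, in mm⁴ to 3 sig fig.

Decompose the section into non-overlapping parts with the origin at the bottom-left of its bounding rectangle.
Plate: 225 × 35, A = 7 875 mm², x = 112.5 mm, Ī = 33 222 656 mm⁴.
Hole 1 (subtracted): ⌀10, A = 78.54 mm², x = 45 mm, Ī = 490.87 mm⁴.
Hole 2 (subtracted): ⌀10, A = 78.54 mm², x = 90 mm, Ī = 490.87 mm⁴.
Hole 3 (subtracted): ⌀10, A = 78.54 mm², x = 135 mm, Ī = 490.87 mm⁴.
Hole 4 (subtracted): ⌀10, A = 78.54 mm², x = 180 mm, Ī = 490.87 mm⁴.
By symmetry the centroid is at mid-width, x̄ = 112.5 mm.
Transfer each piece to the centroidal y-axis using Ī + A·d² with d = x − 112.5:
  plate: d = 0 mm → contributes +33 222 656 mm⁴
  hole 1: d = -67.5 mm → contributes −358 338 mm⁴
  hole 2: d = -22.5 mm → contributes −40 252 mm⁴
  hole 3: d = 22.5 mm → contributes −40 252 mm⁴
  hole 4: d = 67.5 mm → contributes −358 338 mm⁴
Total I = 32 425 477 mm⁴.

I_y ≈ 3.24 × 10⁷ mm⁴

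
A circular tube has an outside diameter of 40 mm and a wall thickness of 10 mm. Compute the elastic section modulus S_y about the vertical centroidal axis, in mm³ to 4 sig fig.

S_y ≈ 5890 mm³

Split into non-overlapping primitives; take the origin at the lower-left of the bounding box.
Outer circle: ⌀40, A = 1256.64 mm², x = 20 mm, Ī = 125 664 mm⁴.
Bore (subtracted): ⌀20, A = 314.159 mm², x = 20 mm, Ī = 7853.98 mm⁴.
By symmetry the centroid is at mid-width, x̄ = 20 mm.
All pieces are centred on the vertical centroidal axis, so I = ΣĪ (holes subtracted) = 117 810 mm⁴.
Extreme fibre distance c = 20 mm; S = I/c = 5890.49 mm³.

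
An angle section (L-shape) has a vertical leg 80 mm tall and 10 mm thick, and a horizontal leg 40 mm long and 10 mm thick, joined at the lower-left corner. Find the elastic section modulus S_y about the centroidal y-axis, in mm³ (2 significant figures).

S_y ≈ 3900 mm³

Split into non-overlapping primitives; take the origin at the lower-left of the bounding box.
Vertical leg: 10 × 80, A = 800 mm², x = 5 mm, Ī = 6 667 mm⁴.
Horizontal leg (remainder): 30 × 10, A = 300 mm², x = 25 mm, Ī = 22 500 mm⁴.
Centroid: x̄ = ΣA·x / ΣA = 10.45 mm.
Transfer each piece to the centroidal y-axis using Ī + A·d² with d = x − 10.45:
  vertical leg: d = -5.455 mm → contributes +30 468 mm⁴
  horizontal leg (remainder): d = 14.55 mm → contributes +85 971 mm⁴
Total I = 116 439 mm⁴.
Extreme fibre distance c = 29.55 mm; S = I/c = 3 941 mm³.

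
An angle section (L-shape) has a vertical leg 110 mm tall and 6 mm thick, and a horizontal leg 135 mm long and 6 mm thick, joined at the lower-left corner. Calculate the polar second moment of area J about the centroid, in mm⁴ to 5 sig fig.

Split into non-overlapping primitives; take the origin at the lower-left of the bounding box.
Vertical leg: 6 × 110, A = 660 mm², y = 55 mm, Ī = 665 500 mm⁴.
Horizontal leg (remainder): 129 × 6, A = 774 mm², y = 3 mm, Ī = 2 322 mm⁴.
Centroid: ȳ = ΣA·y / ΣA = 26.93305 mm.
Transfer each piece to the centroidal x-axis using Ī + A·d² with d = y − 26.93305:
  vertical leg: d = 28.06695 mm → contributes +1 185 417 mm⁴
  horizontal leg (remainder): d = -23.93305 mm → contributes +445662.3 mm⁴
Total I = 1 631 080 mm⁴.
For the y-axis: x̄ = 39.43305 mm.
Repeating about the centroidal y-axis gives I_y = 2 698 417 mm⁴.
Polar second moment: J = I_x + I_y = 4 329 497 mm⁴.

J ≈ 4.3295 × 10⁶ mm⁴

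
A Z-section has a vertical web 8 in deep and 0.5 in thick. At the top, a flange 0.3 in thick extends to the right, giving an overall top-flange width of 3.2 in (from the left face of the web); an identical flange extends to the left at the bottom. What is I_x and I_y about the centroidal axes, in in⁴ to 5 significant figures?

I_x ≈ 45.358 in⁴, I_y ≈ 5.2147 in⁴

Decompose the section into non-overlapping parts with the origin at the bottom-left of its bounding rectangle.
Web: 0.5 × 8, A = 4 in², y = 4 in, Ī = 21.33333 in⁴.
Top flange (beyond web): 2.7 × 0.3, A = 0.81 in², y = 7.85 in, Ī = 0.006075 in⁴.
Bottom flange (beyond web): 2.7 × 0.3, A = 0.81 in², y = 0.15 in, Ī = 0.006075 in⁴.
Centroid: ȳ = ΣA·y / ΣA = 4 in.
Transfer each piece to the centroidal x-axis using Ī + A·d² with d = y − 4:
  web: d = 0 in → contributes +21.33333 in⁴
  top flange (beyond web): d = 3.85 in → contributes +12.0123 in⁴
  bottom flange (beyond web): d = -3.85 in → contributes +12.0123 in⁴
Total I = 45.35793 in⁴.
For the y-axis: x̄ = 2.95 in.
Repeating about the centroidal y-axis gives I_y = 5.214683 in⁴.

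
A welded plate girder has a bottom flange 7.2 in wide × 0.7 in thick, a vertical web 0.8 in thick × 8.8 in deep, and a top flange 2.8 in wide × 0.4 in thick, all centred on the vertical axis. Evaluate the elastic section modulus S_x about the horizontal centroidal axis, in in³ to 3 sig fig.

S_x ≈ 25.1 in³

Treat the section as a set of non-overlapping primitives; coordinates are from the bounding-box lower-left.
Bottom plate: 7.2 × 0.7, A = 5.04 in², y = 0.35 in, Ī = 0.2058 in⁴.
Web plate: 0.8 × 8.8, A = 7.04 in², y = 5.1 in, Ī = 45.431 in⁴.
Top plate: 2.8 × 0.4, A = 1.12 in², y = 9.7 in, Ī = 0.014933 in⁴.
Centroid: ȳ = ΣA·y / ΣA = 3.6767 in.
Transfer each piece to the horizontal centroidal axis using Ī + A·d² with d = y − 3.6767:
  bottom plate: d = -3.3267 in → contributes +55.982 in⁴
  web plate: d = 1.4233 in → contributes +59.694 in⁴
  top plate: d = 6.0233 in → contributes +40.649 in⁴
Total I = 156.32 in⁴.
Extreme fibre distance c = 6.2233 in; S = I/c = 25.119 in³.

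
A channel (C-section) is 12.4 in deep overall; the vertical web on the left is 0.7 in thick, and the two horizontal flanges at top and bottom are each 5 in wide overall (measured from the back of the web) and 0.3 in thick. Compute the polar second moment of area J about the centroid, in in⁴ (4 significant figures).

J ≈ 222.4 in⁴

Split into non-overlapping primitives; take the origin at the lower-left of the bounding box.
Web: 0.7 × 12.4, A = 8.68 in², y = 6.2 in, Ī = 111.22 in⁴.
Top flange (beyond web): 4.3 × 0.3, A = 1.29 in², y = 12.25 in, Ī = 0.009675 in⁴.
Bottom flange (beyond web): 4.3 × 0.3, A = 1.29 in², y = 0.15 in, Ī = 0.009675 in⁴.
By symmetry the centroid is at mid-height, ȳ = 6.2 in.
Transfer each piece to the centroidal x-axis using Ī + A·d² with d = y − 6.2:
  web: d = 0 in → contributes +111.22 in⁴
  top flange (beyond web): d = 6.05 in → contributes +47.2269 in⁴
  bottom flange (beyond web): d = -6.05 in → contributes +47.2269 in⁴
Total I = 205.674 in⁴.
For the y-axis: x̄ = 0.922824 in.
Repeating about the centroidal y-axis gives I_y = 16.7601 in⁴.
Polar second moment: J = I_x + I_y = 222.434 in⁴.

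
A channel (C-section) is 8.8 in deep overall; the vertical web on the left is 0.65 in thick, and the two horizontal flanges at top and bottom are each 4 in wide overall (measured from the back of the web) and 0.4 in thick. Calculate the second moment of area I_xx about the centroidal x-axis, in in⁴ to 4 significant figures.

I_xx ≈ 84.22 in⁴

Split into non-overlapping primitives; take the origin at the lower-left of the bounding box.
Web: 0.65 × 8.8, A = 5.72 in², y = 4.4 in, Ī = 36.9131 in⁴.
Top flange (beyond web): 3.35 × 0.4, A = 1.34 in², y = 8.6 in, Ī = 0.0178667 in⁴.
Bottom flange (beyond web): 3.35 × 0.4, A = 1.34 in², y = 0.2 in, Ī = 0.0178667 in⁴.
By symmetry the centroid is at mid-height, ȳ = 4.4 in.
Transfer each piece to the centroidal x-axis using Ī + A·d² with d = y − 4.4:
  web: d = 0 in → contributes +36.9131 in⁴
  top flange (beyond web): d = 4.2 in → contributes +23.6555 in⁴
  bottom flange (beyond web): d = -4.2 in → contributes +23.6555 in⁴
Total I = 84.224 in⁴.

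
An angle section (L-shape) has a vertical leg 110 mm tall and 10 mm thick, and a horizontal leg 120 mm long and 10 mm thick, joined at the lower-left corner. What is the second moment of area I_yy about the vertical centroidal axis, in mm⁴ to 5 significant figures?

Split into non-overlapping primitives; take the origin at the lower-left of the bounding box.
Vertical leg: 10 × 110, A = 1 100 mm², x = 5 mm, Ī = 9166.667 mm⁴.
Horizontal leg (remainder): 110 × 10, A = 1 100 mm², x = 65 mm, Ī = 1 109 167 mm⁴.
Centroid: x̄ = ΣA·x / ΣA = 35 mm.
Transfer each piece to the vertical centroidal axis using Ī + A·d² with d = x − 35:
  vertical leg: d = -30 mm → contributes +999166.7 mm⁴
  horizontal leg (remainder): d = 30 mm → contributes +2 099 167 mm⁴
Total I = 3 098 333 mm⁴.

I_yy ≈ 3.0983 × 10⁶ mm⁴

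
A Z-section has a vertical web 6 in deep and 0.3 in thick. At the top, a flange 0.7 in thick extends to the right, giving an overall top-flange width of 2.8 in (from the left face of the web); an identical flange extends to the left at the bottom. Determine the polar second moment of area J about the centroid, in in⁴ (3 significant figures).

J ≈ 38.8 in⁴

Decompose the section into non-overlapping parts with the origin at the bottom-left of its bounding rectangle.
Web: 0.3 × 6, A = 1.8 in², y = 3 in, Ī = 5.4 in⁴.
Top flange (beyond web): 2.5 × 0.7, A = 1.75 in², y = 5.65 in, Ī = 0.071458 in⁴.
Bottom flange (beyond web): 2.5 × 0.7, A = 1.75 in², y = 0.35 in, Ī = 0.071458 in⁴.
Centroid: ȳ = ΣA·y / ΣA = 3 in.
Transfer each piece to the centroidal x-axis using Ī + A·d² with d = y − 3:
  web: d = 0 in → contributes +5.4 in⁴
  top flange (beyond web): d = 2.65 in → contributes +12.361 in⁴
  bottom flange (beyond web): d = -2.65 in → contributes +12.361 in⁴
Total I = 30.122 in⁴.
For the y-axis: x̄ = 2.65 in.
Repeating about the centroidal y-axis gives I_y = 8.6964 in⁴.
Polar second moment: J = I_x + I_y = 38.818 in⁴.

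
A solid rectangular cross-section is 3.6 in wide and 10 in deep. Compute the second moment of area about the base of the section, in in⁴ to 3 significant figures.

I_base ≈ 1200 in⁴

The section: 3.6 × 10, A = 36 in², y = 5 in, Ī = 300 in⁴.
Transfer it to a horizontal axis along the bottom face using Ī + A·d² with d = y − 0:
  the section: d = 5 in → contributes +1 200 in⁴
Total I = 1 200 in⁴.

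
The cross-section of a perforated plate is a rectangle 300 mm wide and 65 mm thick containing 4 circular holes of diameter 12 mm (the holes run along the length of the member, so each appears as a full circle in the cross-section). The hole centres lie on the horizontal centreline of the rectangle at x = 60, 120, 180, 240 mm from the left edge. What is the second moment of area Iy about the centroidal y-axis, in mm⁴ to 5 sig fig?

Iy ≈ 1.4421 × 10⁸ mm⁴

Treat the section as a set of non-overlapping primitives; coordinates are from the bounding-box lower-left.
Plate: 300 × 65, A = 19 500 mm², x = 150 mm, Ī = 146 250 000 mm⁴.
Hole 1 (subtracted): ⌀12, A = 113.0973 mm², x = 60 mm, Ī = 1017.876 mm⁴.
Hole 2 (subtracted): ⌀12, A = 113.0973 mm², x = 120 mm, Ī = 1017.876 mm⁴.
Hole 3 (subtracted): ⌀12, A = 113.0973 mm², x = 180 mm, Ī = 1017.876 mm⁴.
Hole 4 (subtracted): ⌀12, A = 113.0973 mm², x = 240 mm, Ī = 1017.876 mm⁴.
By symmetry the centroid is at mid-width, x̄ = 150 mm.
Transfer each piece to the centroidal y-axis using Ī + A·d² with d = x − 150:
  plate: d = 0 mm → contributes +146 250 000 mm⁴
  hole 1: d = -90 mm → contributes −917106.3 mm⁴
  hole 2: d = -30 mm → contributes −102805.5 mm⁴
  hole 3: d = 30 mm → contributes −102805.5 mm⁴
  hole 4: d = 90 mm → contributes −917106.3 mm⁴
Total I = 144 210 176 mm⁴.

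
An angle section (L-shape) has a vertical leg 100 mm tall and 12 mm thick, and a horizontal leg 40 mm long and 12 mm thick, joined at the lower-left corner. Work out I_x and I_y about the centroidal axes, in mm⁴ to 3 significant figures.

I_x ≈ 1.51 × 10⁶ mm⁴, I_y ≈ 1.41 × 10⁵ mm⁴

Treat the section as a set of non-overlapping primitives; coordinates are from the bounding-box lower-left.
Vertical leg: 12 × 100, A = 1 200 mm², y = 50 mm, Ī = 1 000 000 mm⁴.
Horizontal leg (remainder): 28 × 12, A = 336 mm², y = 6 mm, Ī = 4 032 mm⁴.
Centroid: ȳ = ΣA·y / ΣA = 40.375 mm.
Transfer each piece to the centroidal x-axis using Ī + A·d² with d = y − 40.375:
  vertical leg: d = 9.625 mm → contributes +1 111 169 mm⁴
  horizontal leg (remainder): d = -34.375 mm → contributes +401 063 mm⁴
Total I = 1 512 232 mm⁴.
For the y-axis: x̄ = 10.375 mm.
Repeating about the centroidal y-axis gives I_y = 141 352 mm⁴.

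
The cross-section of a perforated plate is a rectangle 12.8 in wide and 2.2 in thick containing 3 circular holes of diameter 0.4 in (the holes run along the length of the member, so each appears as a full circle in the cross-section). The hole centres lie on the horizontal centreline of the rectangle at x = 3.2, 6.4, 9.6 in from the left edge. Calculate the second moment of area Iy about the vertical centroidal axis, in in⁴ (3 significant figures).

Iy ≈ 382 in⁴

Break the section into simple shapes (no overlaps), measuring from the bottom-left corner of the bounding box.
Plate: 12.8 × 2.2, A = 28.16 in², x = 6.4 in, Ī = 384.48 in⁴.
Hole 1 (subtracted): ⌀0.4, A = 0.12566 in², x = 3.2 in, Ī = 0.0012566 in⁴.
Hole 2 (subtracted): ⌀0.4, A = 0.12566 in², x = 6.4 in, Ī = 0.0012566 in⁴.
Hole 3 (subtracted): ⌀0.4, A = 0.12566 in², x = 9.6 in, Ī = 0.0012566 in⁴.
By symmetry the centroid is at mid-width, x̄ = 6.4 in.
Transfer each piece to the vertical centroidal axis using Ī + A·d² with d = x − 6.4:
  plate: d = 0 in → contributes +384.48 in⁴
  hole 1: d = -3.2 in → contributes −1.2881 in⁴
  hole 2: d = 0 in → contributes −0.0012566 in⁴
  hole 3: d = 3.2 in → contributes −1.2881 in⁴
Total I = 381.9 in⁴.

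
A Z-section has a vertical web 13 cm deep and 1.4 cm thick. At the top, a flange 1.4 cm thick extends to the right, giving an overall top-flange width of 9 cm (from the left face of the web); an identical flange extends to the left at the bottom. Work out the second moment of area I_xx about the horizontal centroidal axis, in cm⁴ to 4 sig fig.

I_xx ≈ 975.7 cm⁴

Split into non-overlapping primitives; take the origin at the lower-left of the bounding box.
Web: 1.4 × 13, A = 18.2 cm², y = 6.5 cm, Ī = 256.317 cm⁴.
Top flange (beyond web): 7.6 × 1.4, A = 10.64 cm², y = 12.3 cm, Ī = 1.73787 cm⁴.
Bottom flange (beyond web): 7.6 × 1.4, A = 10.64 cm², y = 0.7 cm, Ī = 1.73787 cm⁴.
Centroid: ȳ = ΣA·y / ΣA = 6.5 cm.
Transfer each piece to the horizontal centroidal axis using Ī + A·d² with d = y − 6.5:
  web: d = 0 cm → contributes +256.317 cm⁴
  top flange (beyond web): d = 5.8 cm → contributes +359.667 cm⁴
  bottom flange (beyond web): d = -5.8 cm → contributes +359.667 cm⁴
Total I = 975.652 cm⁴.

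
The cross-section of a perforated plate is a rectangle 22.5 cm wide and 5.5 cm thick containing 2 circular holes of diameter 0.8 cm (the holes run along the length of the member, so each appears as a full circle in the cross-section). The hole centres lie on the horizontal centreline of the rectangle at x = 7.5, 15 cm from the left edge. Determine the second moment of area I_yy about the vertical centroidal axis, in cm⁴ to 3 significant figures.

Decompose the section into non-overlapping parts with the origin at the bottom-left of its bounding rectangle.
Plate: 22.5 × 5.5, A = 123.75 cm², x = 11.25 cm, Ī = 5220.7 cm⁴.
Hole 1 (subtracted): ⌀0.8, A = 0.50265 cm², x = 7.5 cm, Ī = 0.020106 cm⁴.
Hole 2 (subtracted): ⌀0.8, A = 0.50265 cm², x = 15 cm, Ī = 0.020106 cm⁴.
By symmetry the centroid is at mid-width, x̄ = 11.25 cm.
Transfer each piece to the vertical centroidal axis using Ī + A·d² with d = x − 11.25:
  plate: d = 0 cm → contributes +5220.7 cm⁴
  hole 1: d = -3.75 cm → contributes −7.0887 cm⁴
  hole 2: d = 3.75 cm → contributes −7.0887 cm⁴
Total I = 5206.5 cm⁴.

I_yy ≈ 5210 cm⁴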